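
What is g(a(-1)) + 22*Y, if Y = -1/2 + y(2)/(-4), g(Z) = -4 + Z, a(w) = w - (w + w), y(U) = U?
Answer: -25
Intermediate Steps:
a(w) = -w (a(w) = w - 2*w = -w)
Y = -1 (Y = -1/2 + 2/(-4) = -1*½ + 2*(-¼) = -½ - ½ = -1)
g(a(-1)) + 22*Y = (-4 - 1*(-1)) + 22*(-1) = (-4 + 1) - 22 = -3 - 22 = -25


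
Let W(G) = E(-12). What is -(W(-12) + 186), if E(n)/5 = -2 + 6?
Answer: -206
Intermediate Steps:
E(n) = 20 (E(n) = 5*(-2 + 6) = 5*4 = 20)
W(G) = 20
-(W(-12) + 186) = -(20 + 186) = -1*206 = -206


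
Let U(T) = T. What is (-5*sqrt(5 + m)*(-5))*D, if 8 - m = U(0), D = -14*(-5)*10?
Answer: 17500*sqrt(13) ≈ 63097.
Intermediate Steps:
D = 700 (D = 70*10 = 700)
m = 8 (m = 8 - 1*0 = 8 + 0 = 8)
(-5*sqrt(5 + m)*(-5))*D = (-5*sqrt(5 + 8)*(-5))*700 = (-5*sqrt(13)*(-5))*700 = (25*sqrt(13))*700 = 17500*sqrt(13)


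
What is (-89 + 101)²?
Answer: 144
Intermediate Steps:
(-89 + 101)² = 12² = 144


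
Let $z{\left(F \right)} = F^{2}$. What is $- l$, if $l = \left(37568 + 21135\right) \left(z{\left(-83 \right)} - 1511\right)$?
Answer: $-315704734$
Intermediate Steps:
$l = 315704734$ ($l = \left(37568 + 21135\right) \left(\left(-83\right)^{2} - 1511\right) = 58703 \left(6889 - 1511\right) = 58703 \cdot 5378 = 315704734$)
$- l = \left(-1\right) 315704734 = -315704734$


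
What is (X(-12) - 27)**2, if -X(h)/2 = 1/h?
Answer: 25921/36 ≈ 720.03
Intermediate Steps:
X(h) = -2/h
(X(-12) - 27)**2 = (-2/(-12) - 27)**2 = (-2*(-1/12) - 27)**2 = (1/6 - 27)**2 = (-161/6)**2 = 25921/36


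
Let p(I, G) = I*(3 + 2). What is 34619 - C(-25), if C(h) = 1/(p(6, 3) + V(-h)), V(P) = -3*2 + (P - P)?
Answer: 830855/24 ≈ 34619.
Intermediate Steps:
p(I, G) = 5*I (p(I, G) = I*5 = 5*I)
V(P) = -6 (V(P) = -6 + 0 = -6)
C(h) = 1/24 (C(h) = 1/(5*6 - 6) = 1/(30 - 6) = 1/24)
34619 - C(-25) = 34619 - 1*1/24 = 34619 - 1/24 = 830855/24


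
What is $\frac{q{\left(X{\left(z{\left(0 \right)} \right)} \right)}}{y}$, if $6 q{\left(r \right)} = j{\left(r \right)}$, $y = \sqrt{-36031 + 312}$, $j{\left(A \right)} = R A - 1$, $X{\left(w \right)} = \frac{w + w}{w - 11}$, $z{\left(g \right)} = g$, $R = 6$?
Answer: $\frac{i \sqrt{35719}}{214314} \approx 0.00088186 i$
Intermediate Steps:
$X{\left(w \right)} = \frac{2 w}{-11 + w}$
$j{\left(A \right)} = -1 + 6 A$ ($j{\left(A \right)} = 6 A - 1 = -1 + 6 A$)
$y = i \sqrt{35719}$ ($y = \sqrt{-35719} = i \sqrt{35719} \approx 188.99 i$)
$q{\left(r \right)} = - \frac{1}{6} + r$ ($q{\left(r \right)} = \frac{-1 + 6 r}{6} = - \frac{1}{6} + r$)
$\frac{q{\left(X{\left(z{\left(0 \right)} \right)} \right)}}{y} = \frac{- \frac{1}{6} + 2 \cdot 0 \frac{1}{-11 + 0}}{i \sqrt{35719}} = \left(- \frac{1}{6} + 2 \cdot 0 \frac{1}{-11}\right) \left(- \frac{i \sqrt{35719}}{35719}\right) = \left(- \frac{1}{6} + 2 \cdot 0 \left(- \frac{1}{11}\right)\right) \left(- \frac{i \sqrt{35719}}{35719}\right) = \left(- \frac{1}{6} + 0\right) \left(- \frac{i \sqrt{35719}}{35719}\right) = - \frac{\left(- \frac{1}{35719}\right) i \sqrt{35719}}{6} = \frac{i \sqrt{35719}}{214314}$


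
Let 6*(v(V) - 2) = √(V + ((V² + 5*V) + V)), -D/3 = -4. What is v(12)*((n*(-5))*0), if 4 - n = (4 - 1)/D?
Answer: 0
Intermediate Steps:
D = 12 (D = -3*(-4) = 12)
n = 15/4 (n = 4 - (4 - 1)/12 = 4 - 3/12 = 4 - 1*¼ = 4 - ¼ = 15/4 ≈ 3.7500)
v(V) = 2 + √(V² + 7*V)/6 (v(V) = 2 + √(V + ((V² + 5*V) + V))/6 = 2 + √(V + (V² + 6*V))/6 = 2 + √(V² + 7*V)/6)
v(12)*((n*(-5))*0) = (2 + √(12*(7 + 12))/6)*(((15/4)*(-5))*0) = (2 + √(12*19)/6)*(-75/4*0) = (2 + √228/6)*0 = (2 + (2*√57)/6)*0 = (2 + √57/3)*0 = 0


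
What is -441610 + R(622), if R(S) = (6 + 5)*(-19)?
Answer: -441819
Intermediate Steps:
R(S) = -209 (R(S) = 11*(-19) = -209)
-441610 + R(622) = -441610 - 209 = -441819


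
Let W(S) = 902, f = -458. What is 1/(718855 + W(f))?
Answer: 1/719757 ≈ 1.3894e-6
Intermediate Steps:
1/(718855 + W(f)) = 1/(718855 + 902) = 1/719757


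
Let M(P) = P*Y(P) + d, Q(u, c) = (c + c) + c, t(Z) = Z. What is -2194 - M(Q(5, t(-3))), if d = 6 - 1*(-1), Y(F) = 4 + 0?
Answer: -2165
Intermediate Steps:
Y(F) = 4
d = 7 (d = 6 + 1 = 7)
Q(u, c) = 3*c (Q(u, c) = 2*c + c = 3*c)
M(P) = 7 + 4*P (M(P) = P*4 + 7 = 4*P + 7 = 7 + 4*P)
-2194 - M(Q(5, t(-3))) = -2194 - (7 + 4*(3*(-3))) = -2194 - (7 + 4*(-9)) = -2194 - (7 - 36) = -2194 - 1*(-29) = -2194 + 29 = -2165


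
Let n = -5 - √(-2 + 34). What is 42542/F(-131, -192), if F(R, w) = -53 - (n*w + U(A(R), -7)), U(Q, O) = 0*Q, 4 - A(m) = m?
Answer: 43095046/153479 - 32672256*√2/153479 ≈ -20.267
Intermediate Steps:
n = -5 - 4*√2 (n = -5 - √32 = -5 - 4*√2 ≈ -10.657)
A(m) = 4 - m
U(Q, O) = 0
F(R, w) = -53 - w*(-5 - 4*√2) (F(R, w) = -53 - ((-5 - 4*√2)*w + 0) = -53 - (w*(-5 - 4*√2) + 0) = -53 - w*(-5 - 4*√2))
42542/F(-131, -192) = 42542/(-53 - 192*(5 + 4*√2)) = 42542/(-53 + (-960 - 768*√2)) = 42542/(-1013 - 768*√2)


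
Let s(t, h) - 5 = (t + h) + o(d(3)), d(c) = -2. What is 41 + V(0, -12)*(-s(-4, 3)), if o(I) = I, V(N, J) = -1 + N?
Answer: 43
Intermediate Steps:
s(t, h) = 3 + h + t (s(t, h) = 5 + ((t + h) - 2) = 5 + ((h + t) - 2) = 5 + (-2 + h + t) = 3 + h + t)
41 + V(0, -12)*(-s(-4, 3)) = 41 + (-1 + 0)*(-(3 + 3 - 4)) = 41 - (-1)*2 = 41 - 1*(-2) = 41 + 2 = 43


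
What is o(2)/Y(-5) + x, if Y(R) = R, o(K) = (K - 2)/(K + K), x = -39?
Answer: -39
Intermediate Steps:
o(K) = (-2 + K)/(2*K) (o(K) = (-2 + K)/((2*K)) = (-2 + K)*(1/(2*K)) = (-2 + K)/(2*K))
o(2)/Y(-5) + x = ((1/2)*(-2 + 2)/2)/(-5) - 39 = ((1/2)*(1/2)*0)*(-1/5) - 39 = 0*(-1/5) - 39 = 0 - 39 = -39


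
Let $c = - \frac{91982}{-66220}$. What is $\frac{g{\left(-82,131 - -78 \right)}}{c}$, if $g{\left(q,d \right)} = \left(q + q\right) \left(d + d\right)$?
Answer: $- \frac{206341520}{4181} \approx -49352.0$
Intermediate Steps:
$c = \frac{4181}{3010}$ ($c = \left(-91982\right) \left(- \frac{1}{66220}\right) = \frac{4181}{3010} \approx 1.389$)
$g{\left(q,d \right)} = 4 d q$ ($g{\left(q,d \right)} = 2 q 2 d = 4 d q$)
$\frac{g{\left(-82,131 - -78 \right)}}{c} = \frac{4 \left(131 - -78\right) \left(-82\right)}{\frac{4181}{3010}} = 4 \left(131 + 78\right) \left(-82\right) \frac{3010}{4181} = 4 \cdot 209 \left(-82\right) \frac{3010}{4181} = \left(-68552\right) \frac{3010}{4181} = - \frac{206341520}{4181}$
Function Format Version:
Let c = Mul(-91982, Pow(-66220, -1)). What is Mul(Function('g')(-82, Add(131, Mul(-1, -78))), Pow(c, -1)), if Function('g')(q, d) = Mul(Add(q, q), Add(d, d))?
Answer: Rational(-206341520, 4181) ≈ -49352.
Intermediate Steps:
c = Rational(4181, 3010) (c = Mul(-91982, Rational(-1, 66220)) = Rational(4181, 3010) ≈ 1.3890)
Function('g')(q, d) = Mul(4, d, q) (Function('g')(q, d) = Mul(Mul(2, q), Mul(2, d)) = Mul(4, d, q))
Mul(Function('g')(-82, Add(131, Mul(-1, -78))), Pow(c, -1)) = Mul(Mul(4, Add(131, Mul(-1, -78)), -82), Pow(Rational(4181, 3010), -1)) = Mul(Mul(4, Add(131, 78), -82), Rational(3010, 4181)) = Mul(Mul(4, 209, -82), Rational(3010, 4181)) = Mul(-68552, Rational(3010, 4181)) = Rational(-206341520, 4181)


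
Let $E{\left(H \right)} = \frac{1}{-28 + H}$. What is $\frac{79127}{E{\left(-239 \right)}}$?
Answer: $-21126909$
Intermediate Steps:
$\frac{79127}{E{\left(-239 \right)}} = \frac{79127}{\frac{1}{-28 - 239}} = \frac{79127}{\frac{1}{-267}} = \frac{79127}{- \frac{1}{267}} = 79127 \left(-267\right) = -21126909$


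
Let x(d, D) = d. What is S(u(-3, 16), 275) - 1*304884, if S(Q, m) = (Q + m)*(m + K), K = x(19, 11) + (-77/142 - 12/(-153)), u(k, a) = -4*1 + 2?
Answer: -542543177/2414 ≈ -2.2475e+5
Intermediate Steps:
u(k, a) = -2 (u(k, a) = -4 + 2 = -2)
K = 134239/7242 (K = 19 + (-77/142 - 12/(-153)) = 19 + (-77*1/142 - 12*(-1/153)) = 19 + (-77/142 + 4/51) = 19 - 3359/7242 = 134239/7242 ≈ 18.536)
S(Q, m) = (134239/7242 + m)*(Q + m) (S(Q, m) = (Q + m)*(m + 134239/7242) = (Q + m)*(134239/7242 + m) = (134239/7242 + m)*(Q + m))
S(u(-3, 16), 275) - 1*304884 = (275² + (134239/7242)*(-2) + (134239/7242)*275 - 2*275) - 1*304884 = (75625 - 134239/3621 + 36915725/7242 - 550) - 304884 = 193446799/2414 - 304884 = -542543177/2414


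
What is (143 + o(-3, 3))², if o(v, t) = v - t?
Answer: 18769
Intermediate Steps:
(143 + o(-3, 3))² = (143 + (-3 - 1*3))² = (143 + (-3 - 3))² = (143 - 6)² = 137² = 18769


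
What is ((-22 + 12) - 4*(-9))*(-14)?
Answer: -364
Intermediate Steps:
((-22 + 12) - 4*(-9))*(-14) = (-10 + 36)*(-14) = 26*(-14) = -364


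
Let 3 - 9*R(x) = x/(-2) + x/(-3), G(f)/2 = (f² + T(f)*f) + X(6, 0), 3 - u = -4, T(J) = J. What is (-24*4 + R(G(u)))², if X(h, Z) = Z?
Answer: 4380649/729 ≈ 6009.1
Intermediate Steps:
u = 7 (u = 3 - 1*(-4) = 3 + 4 = 7)
G(f) = 4*f² (G(f) = 2*((f² + f*f) + 0) = 2*((f² + f²) + 0) = 2*(2*f² + 0) = 2*(2*f²) = 4*f²)
R(x) = ⅓ + 5*x/54 (R(x) = ⅓ - (x/(-2) + x/(-3))/9 = ⅓ - (x*(-½) + x*(-⅓))/9 = ⅓ - (-x/2 - x/3)/9 = ⅓ - (-5)*x/54 = ⅓ + 5*x/54)
(-24*4 + R(G(u)))² = (-24*4 + (⅓ + 5*(4*7²)/54))² = (-96 + (⅓ + 5*(4*49)/54))² = (-96 + (⅓ + (5/54)*196))² = (-96 + (⅓ + 490/27))² = (-96 + 499/27)² = (-2093/27)² = 4380649/729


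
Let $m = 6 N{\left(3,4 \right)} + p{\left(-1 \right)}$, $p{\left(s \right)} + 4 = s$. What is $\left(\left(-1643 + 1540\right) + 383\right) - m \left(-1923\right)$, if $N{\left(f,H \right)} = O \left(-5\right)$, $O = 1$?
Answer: $-67025$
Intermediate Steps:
$N{\left(f,H \right)} = -5$ ($N{\left(f,H \right)} = 1 \left(-5\right) = -5$)
$p{\left(s \right)} = -4 + s$
$m = -35$ ($m = 6 \left(-5\right) - 5 = -30 - 5 = -35$)
$\left(\left(-1643 + 1540\right) + 383\right) - m \left(-1923\right) = \left(\left(-1643 + 1540\right) + 383\right) - \left(-35\right) \left(-1923\right) = \left(-103 + 383\right) - 67305 = 280 - 67305 = -67025$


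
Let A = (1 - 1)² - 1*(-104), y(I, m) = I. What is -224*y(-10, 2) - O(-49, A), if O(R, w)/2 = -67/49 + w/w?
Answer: 109796/49 ≈ 2240.7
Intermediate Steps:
A = 104 (A = 0² + 104 = 0 + 104 = 104)
O(R, w) = -36/49 (O(R, w) = 2*(-67/49 + w/w) = 2*(-67*1/49 + 1) = 2*(-67/49 + 1) = 2*(-18/49) = -36/49)
-224*y(-10, 2) - O(-49, A) = -224*(-10) - 1*(-36/49) = 2240 + 36/49 = 109796/49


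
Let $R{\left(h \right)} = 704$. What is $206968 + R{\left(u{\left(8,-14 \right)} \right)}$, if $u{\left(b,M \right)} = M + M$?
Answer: $207672$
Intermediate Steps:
$u{\left(b,M \right)} = 2 M$
$206968 + R{\left(u{\left(8,-14 \right)} \right)} = 206968 + 704 = 207672$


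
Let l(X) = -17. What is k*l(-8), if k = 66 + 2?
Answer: -1156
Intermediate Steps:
k = 68
k*l(-8) = 68*(-17) = -1156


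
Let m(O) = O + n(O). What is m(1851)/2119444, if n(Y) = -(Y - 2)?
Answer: 1/1059722 ≈ 9.4364e-7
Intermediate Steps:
n(Y) = 2 - Y (n(Y) = -(-2 + Y) = 2 - Y)
m(O) = 2 (m(O) = O + (2 - O) = 2)
m(1851)/2119444 = 2/2119444 = 2*(1/2119444) = 1/1059722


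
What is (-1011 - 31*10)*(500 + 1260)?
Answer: -2324960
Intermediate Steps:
(-1011 - 31*10)*(500 + 1260) = (-1011 - 310)*1760 = -1321*1760 = -2324960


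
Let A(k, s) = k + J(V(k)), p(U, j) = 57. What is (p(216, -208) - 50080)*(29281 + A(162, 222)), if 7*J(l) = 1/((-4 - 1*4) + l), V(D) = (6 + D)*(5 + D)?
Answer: -289168999029527/196336 ≈ -1.4728e+9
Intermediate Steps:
V(D) = (5 + D)*(6 + D)
J(l) = 1/(7*(-8 + l)) (J(l) = 1/(7*((-4 - 1*4) + l)) = 1/(7*((-4 - 4) + l)) = 1/(7*(-8 + l)))
A(k, s) = k + 1/(7*(22 + k² + 11*k)) (A(k, s) = k + 1/(7*(-8 + (30 + k² + 11*k))) = k + 1/(7*(22 + k² + 11*k)))
(p(216, -208) - 50080)*(29281 + A(162, 222)) = (57 - 50080)*(29281 + (162 + 1/(7*(22 + 162² + 11*162)))) = -50023*(29281 + (162 + 1/(7*(22 + 26244 + 1782)))) = -50023*(29281 + (162 + (⅐)/28048)) = -50023*(29281 + (162 + (⅐)*(1/28048))) = -50023*(29281 + (162 + 1/196336)) = -50023*(29281 + 31806433/196336) = -50023*5780720849/196336 = -289168999029527/196336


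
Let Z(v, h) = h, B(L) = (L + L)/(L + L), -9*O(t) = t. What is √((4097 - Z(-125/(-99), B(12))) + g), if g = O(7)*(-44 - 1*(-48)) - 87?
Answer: √36053/3 ≈ 63.292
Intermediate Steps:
O(t) = -t/9
B(L) = 1 (B(L) = (2*L)/((2*L)) = (2*L)*(1/(2*L)) = 1)
g = -811/9 (g = (-⅑*7)*(-44 - 1*(-48)) - 87 = -7*(-44 + 48)/9 - 87 = -7/9*4 - 87 = -28/9 - 87 = -811/9 ≈ -90.111)
√((4097 - Z(-125/(-99), B(12))) + g) = √((4097 - 1*1) - 811/9) = √((4097 - 1) - 811/9) = √(4096 - 811/9) = √(36053/9) = √36053/3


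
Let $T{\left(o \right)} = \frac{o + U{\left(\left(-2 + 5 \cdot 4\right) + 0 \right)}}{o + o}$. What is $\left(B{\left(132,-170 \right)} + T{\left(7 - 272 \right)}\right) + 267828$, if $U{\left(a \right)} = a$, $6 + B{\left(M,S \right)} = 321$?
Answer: $\frac{142116037}{530} \approx 2.6814 \cdot 10^{5}$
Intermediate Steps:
$B{\left(M,S \right)} = 315$ ($B{\left(M,S \right)} = -6 + 321 = 315$)
$T{\left(o \right)} = \frac{18 + o}{2 o}$ ($T{\left(o \right)} = \frac{o + \left(\left(-2 + 5 \cdot 4\right) + 0\right)}{o + o} = \frac{o + \left(\left(-2 + 20\right) + 0\right)}{2 o} = \left(o + \left(18 + 0\right)\right) \frac{1}{2 o} = \left(o + 18\right) \frac{1}{2 o} = \left(18 + o\right) \frac{1}{2 o} = \frac{18 + o}{2 o}$)
$\left(B{\left(132,-170 \right)} + T{\left(7 - 272 \right)}\right) + 267828 = \left(315 + \frac{18 + \left(7 - 272\right)}{2 \left(7 - 272\right)}\right) + 267828 = \left(315 + \frac{18 - 265}{2 \left(-265\right)}\right) + 267828 = \left(315 + \frac{1}{2} \left(- \frac{1}{265}\right) \left(-247\right)\right) + 267828 = \left(315 + \frac{247}{530}\right) + 267828 = \frac{167197}{530} + 267828 = \frac{142116037}{530}$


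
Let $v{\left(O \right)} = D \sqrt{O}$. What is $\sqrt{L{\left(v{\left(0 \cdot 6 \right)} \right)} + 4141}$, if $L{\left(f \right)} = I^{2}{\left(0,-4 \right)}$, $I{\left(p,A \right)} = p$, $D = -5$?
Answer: $\sqrt{4141} \approx 64.351$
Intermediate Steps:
$v{\left(O \right)} = - 5 \sqrt{O}$
$L{\left(f \right)} = 0$ ($L{\left(f \right)} = 0^{2} = 0$)
$\sqrt{L{\left(v{\left(0 \cdot 6 \right)} \right)} + 4141} = \sqrt{0 + 4141} = \sqrt{4141}$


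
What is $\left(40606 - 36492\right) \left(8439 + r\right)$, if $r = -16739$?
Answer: $-34146200$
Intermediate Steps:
$\left(40606 - 36492\right) \left(8439 + r\right) = \left(40606 - 36492\right) \left(8439 - 16739\right) = 4114 \left(-8300\right) = -34146200$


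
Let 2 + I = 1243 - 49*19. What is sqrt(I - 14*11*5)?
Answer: 2*I*sqrt(115) ≈ 21.448*I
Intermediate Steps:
I = 310 (I = -2 + (1243 - 49*19) = -2 + (1243 - 1*931) = -2 + (1243 - 931) = -2 + 312 = 310)
sqrt(I - 14*11*5) = sqrt(310 - 14*11*5) = sqrt(310 - 154*5) = sqrt(310 - 770) = sqrt(-460) = 2*I*sqrt(115)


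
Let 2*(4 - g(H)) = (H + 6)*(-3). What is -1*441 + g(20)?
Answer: -398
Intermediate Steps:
g(H) = 13 + 3*H/2 (g(H) = 4 - (H + 6)*(-3)/2 = 4 - (6 + H)*(-3)/2 = 4 - (-18 - 3*H)/2 = 4 + (9 + 3*H/2) = 13 + 3*H/2)
-1*441 + g(20) = -1*441 + (13 + (3/2)*20) = -441 + (13 + 30) = -441 + 43 = -398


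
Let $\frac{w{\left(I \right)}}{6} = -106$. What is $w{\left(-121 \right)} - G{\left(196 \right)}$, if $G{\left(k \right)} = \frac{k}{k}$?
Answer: $-637$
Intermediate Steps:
$G{\left(k \right)} = 1$
$w{\left(I \right)} = -636$ ($w{\left(I \right)} = 6 \left(-106\right) = -636$)
$w{\left(-121 \right)} - G{\left(196 \right)} = -636 - 1 = -637$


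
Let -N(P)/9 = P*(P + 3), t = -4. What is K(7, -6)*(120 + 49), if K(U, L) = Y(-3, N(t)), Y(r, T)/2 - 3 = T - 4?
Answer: -12506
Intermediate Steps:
N(P) = -9*P*(3 + P) (N(P) = -9*P*(P + 3) = -9*P*(3 + P))
Y(r, T) = -2 + 2*T (Y(r, T) = 6 + 2*(T - 4) = 6 + 2*(-4 + T) = 6 + (-8 + 2*T) = -2 + 2*T)
K(U, L) = -74 (K(U, L) = -2 + 2*(-9*(-4)*(3 - 4)) = -2 + 2*(-9*(-4)*(-1)) = -2 + 2*(-36) = -2 - 72 = -74)
K(7, -6)*(120 + 49) = -74*(120 + 49) = -74*169 = -12506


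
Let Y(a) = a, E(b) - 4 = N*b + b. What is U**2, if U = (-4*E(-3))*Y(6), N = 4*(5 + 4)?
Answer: 6594624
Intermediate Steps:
N = 36 (N = 4*9 = 36)
E(b) = 4 + 37*b (E(b) = 4 + (36*b + b) = 4 + 37*b)
U = 2568 (U = -4*(4 + 37*(-3))*6 = -4*(4 - 111)*6 = -4*(-107)*6 = 428*6 = 2568)
U**2 = 2568**2 = 6594624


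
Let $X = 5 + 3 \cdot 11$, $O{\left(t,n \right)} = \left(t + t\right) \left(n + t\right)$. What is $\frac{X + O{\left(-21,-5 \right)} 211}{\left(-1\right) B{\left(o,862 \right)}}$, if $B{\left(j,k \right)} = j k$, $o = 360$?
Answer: $- \frac{23045}{31032} \approx -0.74262$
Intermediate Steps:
$O{\left(t,n \right)} = 2 t \left(n + t\right)$
$X = 38$ ($X = 5 + 33 = 38$)
$\frac{X + O{\left(-21,-5 \right)} 211}{\left(-1\right) B{\left(o,862 \right)}} = \frac{38 + 2 \left(-21\right) \left(-5 - 21\right) 211}{\left(-1\right) 360 \cdot 862} = \frac{38 + 2 \left(-21\right) \left(-26\right) 211}{\left(-1\right) 310320} = \frac{38 + 1092 \cdot 211}{-310320} = \left(38 + 230412\right) \left(- \frac{1}{310320}\right) = 230450 \left(- \frac{1}{310320}\right) = - \frac{23045}{31032}$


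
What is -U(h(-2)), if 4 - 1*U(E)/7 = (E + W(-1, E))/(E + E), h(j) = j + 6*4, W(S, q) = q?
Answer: -21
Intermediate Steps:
h(j) = 24 + j (h(j) = j + 24 = 24 + j)
U(E) = 21 (U(E) = 28 - 7*(E + E)/(E + E) = 28 - 7*2*E/(2*E) = 28 - 7*2*E*1/(2*E) = 28 - 7*1 = 28 - 7 = 21)
-U(h(-2)) = -1*21 = -21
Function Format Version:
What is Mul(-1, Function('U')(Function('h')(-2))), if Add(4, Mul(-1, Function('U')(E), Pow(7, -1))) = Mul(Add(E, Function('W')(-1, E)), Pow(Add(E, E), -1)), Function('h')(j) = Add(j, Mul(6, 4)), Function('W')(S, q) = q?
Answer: -21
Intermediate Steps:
Function('h')(j) = Add(24, j) (Function('h')(j) = Add(j, 24) = Add(24, j))
Function('U')(E) = 21 (Function('U')(E) = Add(28, Mul(-7, Mul(Add(E, E), Pow(Add(E, E), -1)))) = Add(28, Mul(-7, Mul(Mul(2, E), Pow(Mul(2, E), -1)))) = Add(28, Mul(-7, Mul(Mul(2, E), Mul(Rational(1, 2), Pow(E, -1))))) = Add(28, Mul(-7, 1)) = Add(28, -7) = 21)
Mul(-1, Function('U')(Function('h')(-2))) = Mul(-1, 21) = -21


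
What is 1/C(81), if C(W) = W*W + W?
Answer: 1/6642 ≈ 0.00015056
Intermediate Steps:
C(W) = W + W**2 (C(W) = W**2 + W = W + W**2)
1/C(81) = 1/(81*(1 + 81)) = 1/(81*82) = 1/6642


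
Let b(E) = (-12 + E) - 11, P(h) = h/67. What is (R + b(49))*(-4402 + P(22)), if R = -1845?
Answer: 536444928/67 ≈ 8.0066e+6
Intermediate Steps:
P(h) = h/67 (P(h) = h*(1/67) = h/67)
b(E) = -23 + E
(R + b(49))*(-4402 + P(22)) = (-1845 + (-23 + 49))*(-4402 + (1/67)*22) = (-1845 + 26)*(-4402 + 22/67) = -1819*(-294912/67) = 536444928/67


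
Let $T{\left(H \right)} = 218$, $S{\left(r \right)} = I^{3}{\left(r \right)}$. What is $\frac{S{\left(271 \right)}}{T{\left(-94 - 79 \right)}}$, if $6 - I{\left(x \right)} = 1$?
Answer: $\frac{125}{218} \approx 0.57339$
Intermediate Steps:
$I{\left(x \right)} = 5$ ($I{\left(x \right)} = 6 - 1 = 5$)
$S{\left(r \right)} = 125$ ($S{\left(r \right)} = 5^{3} = 125$)
$\frac{S{\left(271 \right)}}{T{\left(-94 - 79 \right)}} = \frac{125}{218}$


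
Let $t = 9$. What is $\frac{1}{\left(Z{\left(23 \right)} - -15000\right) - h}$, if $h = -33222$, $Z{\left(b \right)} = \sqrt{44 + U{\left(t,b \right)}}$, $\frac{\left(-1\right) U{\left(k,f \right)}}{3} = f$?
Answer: $\frac{48222}{2325361309} - \frac{5 i}{2325361309} \approx 2.0737 \cdot 10^{-5} - 2.1502 \cdot 10^{-9} i$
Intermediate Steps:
$U{\left(k,f \right)} = - 3 f$
$Z{\left(b \right)} = \sqrt{44 - 3 b}$
$\frac{1}{\left(Z{\left(23 \right)} - -15000\right) - h} = \frac{1}{\left(\sqrt{44 - 69} - -15000\right) - -33222} = \frac{1}{\left(\sqrt{44 - 69} + 15000\right) + 33222} = \frac{1}{\left(\sqrt{-25} + 15000\right) + 33222} = \frac{1}{\left(5 i + 15000\right) + 33222} = \frac{1}{\left(15000 + 5 i\right) + 33222} = \frac{1}{48222 + 5 i} = \frac{48222 - 5 i}{2325361309}$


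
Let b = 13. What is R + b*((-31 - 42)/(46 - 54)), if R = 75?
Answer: 1549/8 ≈ 193.63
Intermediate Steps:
R + b*((-31 - 42)/(46 - 54)) = 75 + 13*((-31 - 42)/(46 - 54)) = 75 + 13*(-73/(-8)) = 75 + 13*(-73*(-⅛)) = 75 + 13*(73/8) = 75 + 949/8 = 1549/8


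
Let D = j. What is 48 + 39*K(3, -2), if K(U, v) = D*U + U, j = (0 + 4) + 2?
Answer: 867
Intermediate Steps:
j = 6 (j = 4 + 2 = 6)
D = 6
K(U, v) = 7*U (K(U, v) = 6*U + U = 7*U)
48 + 39*K(3, -2) = 48 + 39*(7*3) = 48 + 39*21 = 48 + 819 = 867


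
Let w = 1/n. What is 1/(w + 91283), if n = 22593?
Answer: 22593/2062356820 ≈ 1.0955e-5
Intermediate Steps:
w = 1/22593 ≈ 4.4262e-5
1/(w + 91283) = 1/(1/22593 + 91283) = 1/(2062356820/22593) = 22593/2062356820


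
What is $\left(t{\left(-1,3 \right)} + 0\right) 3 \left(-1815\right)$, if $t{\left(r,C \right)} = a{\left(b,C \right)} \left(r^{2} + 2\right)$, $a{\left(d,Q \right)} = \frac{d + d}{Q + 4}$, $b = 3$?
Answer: $- \frac{98010}{7} \approx -14001.0$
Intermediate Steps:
$a{\left(d,Q \right)} = \frac{2 d}{4 + Q}$
$t{\left(r,C \right)} = \frac{6 \left(2 + r^{2}\right)}{4 + C}$ ($t{\left(r,C \right)} = 2 \cdot 3 \frac{1}{4 + C} \left(r^{2} + 2\right) = \frac{6}{4 + C} \left(2 + r^{2}\right) = \frac{6 \left(2 + r^{2}\right)}{4 + C}$)
$\left(t{\left(-1,3 \right)} + 0\right) 3 \left(-1815\right) = \left(\frac{6 \left(2 + \left(-1\right)^{2}\right)}{4 + 3} + 0\right) 3 \left(-1815\right) = \left(\frac{6 \left(2 + 1\right)}{7} + 0\right) 3 \left(-1815\right) = \left(6 \cdot \frac{1}{7} \cdot 3 + 0\right) 3 \left(-1815\right) = \left(\frac{18}{7} + 0\right) 3 \left(-1815\right) = \frac{18}{7} \cdot 3 \left(-1815\right) = \frac{54}{7} \left(-1815\right) = - \frac{98010}{7}$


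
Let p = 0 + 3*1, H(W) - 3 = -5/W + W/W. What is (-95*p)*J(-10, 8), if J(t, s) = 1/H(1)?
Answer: 285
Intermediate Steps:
H(W) = 4 - 5/W (H(W) = 3 + (-5/W + W/W) = 3 + (-5/W + 1) = 3 + (1 - 5/W) = 4 - 5/W)
J(t, s) = -1 (J(t, s) = 1/(4 - 5/1) = 1/(4 - 5*1) = 1/(4 - 5) = 1/(-1) = -1)
p = 3 (p = 0 + 3 = 3)
(-95*p)*J(-10, 8) = -95*3*(-1) = -285*(-1) = 285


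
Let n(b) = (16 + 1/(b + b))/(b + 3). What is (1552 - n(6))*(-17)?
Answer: -2846191/108 ≈ -26354.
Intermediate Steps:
n(b) = (16 + 1/(2*b))/(3 + b)
(1552 - n(6))*(-17) = (1552 - (1 + 32*6)/(2*6*(3 + 6)))*(-17) = (1552 - (1 + 192)/(2*6*9))*(-17) = (1552 - 193/(2*6*9))*(-17) = (1552 - 1*193/108)*(-17) = (1552 - 193/108)*(-17) = (167423/108)*(-17) = -2846191/108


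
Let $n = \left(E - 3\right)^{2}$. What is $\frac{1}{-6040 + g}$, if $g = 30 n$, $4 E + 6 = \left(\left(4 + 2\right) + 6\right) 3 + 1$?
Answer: $- \frac{8}{42905} \approx -0.00018646$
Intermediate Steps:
$E = \frac{31}{4}$ ($E = - \frac{3}{2} + \frac{\left(\left(4 + 2\right) + 6\right) 3 + 1}{4} = - \frac{3}{2} + \frac{\left(6 + 6\right) 3 + 1}{4} = - \frac{3}{2} + \frac{12 \cdot 3 + 1}{4} = - \frac{3}{2} + \frac{36 + 1}{4} = - \frac{3}{2} + \frac{1}{4} \cdot 37 = - \frac{3}{2} + \frac{37}{4} = \frac{31}{4} \approx 7.75$)
$n = \frac{361}{16}$ ($n = \left(\frac{31}{4} - 3\right)^{2} = \left(\frac{19}{4}\right)^{2} = \frac{361}{16} \approx 22.563$)
$g = \frac{5415}{8}$ ($g = 30 \cdot \frac{361}{16} = \frac{5415}{8} \approx 676.88$)
$\frac{1}{-6040 + g} = \frac{1}{-6040 + \frac{5415}{8}} = \frac{1}{- \frac{42905}{8}} = - \frac{8}{42905}$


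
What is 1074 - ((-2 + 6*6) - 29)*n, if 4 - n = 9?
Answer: 1099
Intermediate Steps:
n = -5 (n = 4 - 1*9 = 4 - 9 = -5)
1074 - ((-2 + 6*6) - 29)*n = 1074 - ((-2 + 6*6) - 29)*(-5) = 1074 - ((-2 + 36) - 29)*(-5) = 1074 - (34 - 29)*(-5) = 1074 - 5*(-5) = 1074 - 1*(-25) = 1074 + 25 = 1099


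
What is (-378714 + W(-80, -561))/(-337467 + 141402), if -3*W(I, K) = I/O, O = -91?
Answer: 103389002/53525745 ≈ 1.9316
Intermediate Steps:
W(I, K) = I/273 (W(I, K) = -I/(3*(-91)) = -I*(-1)/(3*91) = -(-1)*I/273 = I/273)
(-378714 + W(-80, -561))/(-337467 + 141402) = (-378714 + (1/273)*(-80))/(-337467 + 141402) = (-378714 - 80/273)/(-196065) = -103389002/273*(-1/196065) = 103389002/53525745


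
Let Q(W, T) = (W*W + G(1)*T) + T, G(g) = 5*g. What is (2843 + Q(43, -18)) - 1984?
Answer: 2600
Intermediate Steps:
Q(W, T) = W² + 6*T (Q(W, T) = (W*W + (5*1)*T) + T = (W² + 5*T) + T = W² + 6*T)
(2843 + Q(43, -18)) - 1984 = (2843 + (43² + 6*(-18))) - 1984 = (2843 + (1849 - 108)) - 1984 = (2843 + 1741) - 1984 = 4584 - 1984 = 2600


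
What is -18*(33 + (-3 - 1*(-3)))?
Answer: -594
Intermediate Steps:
-18*(33 + (-3 - 1*(-3))) = -18*(33 + (-3 + 3)) = -18*(33 + 0) = -18*33 = -594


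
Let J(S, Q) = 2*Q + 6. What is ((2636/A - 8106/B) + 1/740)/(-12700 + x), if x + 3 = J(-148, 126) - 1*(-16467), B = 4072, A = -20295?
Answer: -404995952/768635843085 ≈ -0.00052690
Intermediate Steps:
J(S, Q) = 6 + 2*Q
x = 16722 (x = -3 + ((6 + 2*126) - 1*(-16467)) = -3 + ((6 + 252) + 16467) = -3 + (258 + 16467) = -3 + 16725 = 16722)
((2636/A - 8106/B) + 1/740)/(-12700 + x) = ((2636/(-20295) - 8106/4072) + 1/740)/(-12700 + 16722) = ((2636*(-1/20295) - 8106*1/4072) + 1/740)/4022 = ((-2636/20295 - 4053/2036) + 1/740)*(1/4022) = (-87622531/41320620 + 1/740)*(1/4022) = -809991904/382215735*1/4022 = -404995952/768635843085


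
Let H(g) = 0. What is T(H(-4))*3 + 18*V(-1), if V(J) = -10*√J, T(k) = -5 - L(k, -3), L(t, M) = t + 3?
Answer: -24 - 180*I ≈ -24.0 - 180.0*I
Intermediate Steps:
L(t, M) = 3 + t
T(k) = -8 - k (T(k) = -5 - (3 + k) = -5 + (-3 - k) = -8 - k)
T(H(-4))*3 + 18*V(-1) = (-8 - 1*0)*3 + 18*(-10*I) = (-8 + 0)*3 + 18*(-10*I) = -8*3 - 180*I = -24 - 180*I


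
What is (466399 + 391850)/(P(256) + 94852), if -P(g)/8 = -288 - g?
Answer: 40869/4724 ≈ 8.6514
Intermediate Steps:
P(g) = 2304 + 8*g (P(g) = -8*(-288 - g) = 2304 + 8*g)
(466399 + 391850)/(P(256) + 94852) = (466399 + 391850)/((2304 + 8*256) + 94852) = 858249/((2304 + 2048) + 94852) = 858249/(4352 + 94852) = 858249/99204 = 858249*(1/99204) = 40869/4724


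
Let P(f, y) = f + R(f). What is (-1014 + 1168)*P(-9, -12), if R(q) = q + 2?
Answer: -2464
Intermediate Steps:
R(q) = 2 + q
P(f, y) = 2 + 2*f (P(f, y) = f + (2 + f) = 2 + 2*f)
(-1014 + 1168)*P(-9, -12) = (-1014 + 1168)*(2 + 2*(-9)) = 154*(2 - 18) = 154*(-16) = -2464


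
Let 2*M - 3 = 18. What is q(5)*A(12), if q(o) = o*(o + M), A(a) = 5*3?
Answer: 2325/2 ≈ 1162.5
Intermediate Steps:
M = 21/2 (M = 3/2 + (½)*18 = 3/2 + 9 = 21/2 ≈ 10.500)
A(a) = 15
q(o) = o*(21/2 + o) (q(o) = o*(o + 21/2) = o*(21/2 + o))
q(5)*A(12) = ((½)*5*(21 + 2*5))*15 = ((½)*5*(21 + 10))*15 = ((½)*5*31)*15 = (155/2)*15 = 2325/2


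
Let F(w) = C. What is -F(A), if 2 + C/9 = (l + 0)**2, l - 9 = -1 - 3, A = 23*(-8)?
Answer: -207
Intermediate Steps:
A = -184
l = 5 (l = 9 + (-1 - 3) = 9 - 4 = 5)
C = 207 (C = -18 + 9*(5 + 0)**2 = -18 + 9*5**2 = -18 + 9*25 = -18 + 225 = 207)
F(w) = 207
-F(A) = -1*207 = -207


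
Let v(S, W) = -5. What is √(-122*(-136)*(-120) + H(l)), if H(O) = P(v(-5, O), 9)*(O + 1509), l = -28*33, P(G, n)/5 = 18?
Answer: I*√1938390 ≈ 1392.3*I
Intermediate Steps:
P(G, n) = 90 (P(G, n) = 5*18 = 90)
l = -924
H(O) = 135810 + 90*O (H(O) = 90*(O + 1509) = 90*(1509 + O) = 135810 + 90*O)
√(-122*(-136)*(-120) + H(l)) = √(-122*(-136)*(-120) + (135810 + 90*(-924))) = √(16592*(-120) + (135810 - 83160)) = √(-1991040 + 52650) = √(-1938390) = I*√1938390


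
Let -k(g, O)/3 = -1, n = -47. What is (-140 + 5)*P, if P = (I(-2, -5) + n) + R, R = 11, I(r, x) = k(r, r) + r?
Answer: 4725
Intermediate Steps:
k(g, O) = 3 (k(g, O) = -3*(-1) = 3)
I(r, x) = 3 + r
P = -35 (P = ((3 - 2) - 47) + 11 = (1 - 47) + 11 = -46 + 11 = -35)
(-140 + 5)*P = (-140 + 5)*(-35) = -135*(-35) = 4725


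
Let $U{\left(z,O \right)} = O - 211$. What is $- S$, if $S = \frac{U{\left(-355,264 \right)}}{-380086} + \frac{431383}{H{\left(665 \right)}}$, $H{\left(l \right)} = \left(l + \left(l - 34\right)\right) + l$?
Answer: $- \frac{4431419865}{20144558} \approx -219.98$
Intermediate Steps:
$H{\left(l \right)} = -34 + 3 l$ ($H{\left(l \right)} = \left(l + \left(-34 + l\right)\right) + l = \left(-34 + 2 l\right) + l = -34 + 3 l$)
$U{\left(z,O \right)} = -211 + O$ ($U{\left(z,O \right)} = O - 211 = -211 + O$)
$S = \frac{4431419865}{20144558}$ ($S = \frac{-211 + 264}{-380086} + \frac{431383}{-34 + 3 \cdot 665} = 53 \left(- \frac{1}{380086}\right) + \frac{431383}{-34 + 1995} = - \frac{53}{380086} + \frac{431383}{1961} = - \frac{53}{380086} + 431383 \cdot \frac{1}{1961} = - \frac{53}{380086} + \frac{11659}{53} = \frac{4431419865}{20144558} \approx 219.98$)
$- S = \left(-1\right) \frac{4431419865}{20144558} = - \frac{4431419865}{20144558}$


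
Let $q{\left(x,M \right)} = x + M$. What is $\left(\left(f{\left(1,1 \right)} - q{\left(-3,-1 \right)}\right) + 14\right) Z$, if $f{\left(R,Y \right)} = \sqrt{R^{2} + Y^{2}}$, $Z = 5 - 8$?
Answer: $-54 - 3 \sqrt{2} \approx -58.243$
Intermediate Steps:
$Z = -3$ ($Z = 5 - 8 = -3$)
$q{\left(x,M \right)} = M + x$
$\left(\left(f{\left(1,1 \right)} - q{\left(-3,-1 \right)}\right) + 14\right) Z = \left(\left(\sqrt{1^{2} + 1^{2}} - \left(-1 - 3\right)\right) + 14\right) \left(-3\right) = \left(\left(\sqrt{1 + 1} - -4\right) + 14\right) \left(-3\right) = \left(\left(\sqrt{2} + 4\right) + 14\right) \left(-3\right) = \left(\left(4 + \sqrt{2}\right) + 14\right) \left(-3\right) = \left(18 + \sqrt{2}\right) \left(-3\right) = -54 - 3 \sqrt{2}$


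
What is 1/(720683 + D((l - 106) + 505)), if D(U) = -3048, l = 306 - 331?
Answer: 1/717635 ≈ 1.3935e-6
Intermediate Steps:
l = -25
1/(720683 + D((l - 106) + 505)) = 1/(720683 - 3048) = 1/717635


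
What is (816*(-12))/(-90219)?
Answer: 192/1769 ≈ 0.10854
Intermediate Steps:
(816*(-12))/(-90219) = -9792*(-1/90219) = 192/1769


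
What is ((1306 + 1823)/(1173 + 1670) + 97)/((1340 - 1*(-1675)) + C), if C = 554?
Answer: 278900/10146667 ≈ 0.027487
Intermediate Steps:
((1306 + 1823)/(1173 + 1670) + 97)/((1340 - 1*(-1675)) + C) = ((1306 + 1823)/(1173 + 1670) + 97)/((1340 - 1*(-1675)) + 554) = (3129/2843 + 97)/((1340 + 1675) + 554) = (3129*(1/2843) + 97)/(3015 + 554) = (3129/2843 + 97)/3569 = (278900/2843)*(1/3569) = 278900/10146667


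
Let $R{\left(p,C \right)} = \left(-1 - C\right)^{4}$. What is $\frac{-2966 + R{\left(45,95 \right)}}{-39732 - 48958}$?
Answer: $- \frac{8493169}{8869} \approx -957.62$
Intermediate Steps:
$\frac{-2966 + R{\left(45,95 \right)}}{-39732 - 48958} = \frac{-2966 + \left(1 + 95\right)^{4}}{-39732 - 48958} = \frac{-2966 + 96^{4}}{-88690} = \left(-2966 + 84934656\right) \left(- \frac{1}{88690}\right) = 84931690 \left(- \frac{1}{88690}\right) = - \frac{8493169}{8869}$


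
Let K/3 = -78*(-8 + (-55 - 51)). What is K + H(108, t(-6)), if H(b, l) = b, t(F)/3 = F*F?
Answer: 26784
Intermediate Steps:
t(F) = 3*F**2 (t(F) = 3*(F*F) = 3*F**2)
K = 26676 (K = 3*(-78*(-8 + (-55 - 51))) = 3*(-78*(-8 - 106)) = 3*(-78*(-114)) = 3*8892 = 26676)
K + H(108, t(-6)) = 26676 + 108 = 26784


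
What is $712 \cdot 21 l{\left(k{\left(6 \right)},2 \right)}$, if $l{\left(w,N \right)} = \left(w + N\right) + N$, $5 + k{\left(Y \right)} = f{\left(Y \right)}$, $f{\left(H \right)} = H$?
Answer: $74760$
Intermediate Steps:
$k{\left(Y \right)} = -5 + Y$
$l{\left(w,N \right)} = w + 2 N$ ($l{\left(w,N \right)} = \left(N + w\right) + N = w + 2 N$)
$712 \cdot 21 l{\left(k{\left(6 \right)},2 \right)} = 712 \cdot 21 \left(\left(-5 + 6\right) + 2 \cdot 2\right) = 712 \cdot 21 \left(1 + 4\right) = 712 \cdot 21 \cdot 5 = 712 \cdot 105 = 74760$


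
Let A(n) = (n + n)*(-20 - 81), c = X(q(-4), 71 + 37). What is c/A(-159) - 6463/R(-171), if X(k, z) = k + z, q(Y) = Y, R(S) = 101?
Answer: -1027565/16059 ≈ -63.987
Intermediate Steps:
c = 104 (c = -4 + (71 + 37) = -4 + 108 = 104)
A(n) = -202*n (A(n) = (2*n)*(-101) = -202*n)
c/A(-159) - 6463/R(-171) = 104/((-202*(-159))) - 6463/101 = 104/32118 - 6463*1/101 = 104*(1/32118) - 6463/101 = 52/16059 - 6463/101 = -1027565/16059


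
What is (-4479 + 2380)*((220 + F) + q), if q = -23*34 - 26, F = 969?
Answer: -799719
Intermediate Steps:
q = -808 (q = -782 - 26 = -808)
(-4479 + 2380)*((220 + F) + q) = (-4479 + 2380)*((220 + 969) - 808) = -2099*(1189 - 808) = -2099*381 = -799719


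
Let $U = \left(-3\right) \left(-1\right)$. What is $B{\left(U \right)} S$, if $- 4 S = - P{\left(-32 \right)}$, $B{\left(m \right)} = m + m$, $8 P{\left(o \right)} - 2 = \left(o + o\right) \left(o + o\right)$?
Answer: $\frac{6147}{8} \approx 768.38$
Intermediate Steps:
$P{\left(o \right)} = \frac{1}{4} + \frac{o^{2}}{2}$ ($P{\left(o \right)} = \frac{1}{4} + \frac{\left(o + o\right) \left(o + o\right)}{8} = \frac{1}{4} + \frac{2 o 2 o}{8} = \frac{1}{4} + \frac{4 o^{2}}{8} = \frac{1}{4} + \frac{o^{2}}{2}$)
$U = 3$
$B{\left(m \right)} = 2 m$
$S = \frac{2049}{16}$ ($S = - \frac{\left(-1\right) \left(\frac{1}{4} + \frac{\left(-32\right)^{2}}{2}\right)}{4} = - \frac{\left(-1\right) \left(\frac{1}{4} + \frac{1}{2} \cdot 1024\right)}{4} = - \frac{\left(-1\right) \left(\frac{1}{4} + 512\right)}{4} = - \frac{\left(-1\right) \frac{2049}{4}}{4} = \left(- \frac{1}{4}\right) \left(- \frac{2049}{4}\right) = \frac{2049}{16} \approx 128.06$)
$B{\left(U \right)} S = 2 \cdot 3 \cdot \frac{2049}{16} = 6 \cdot \frac{2049}{16} = \frac{6147}{8}$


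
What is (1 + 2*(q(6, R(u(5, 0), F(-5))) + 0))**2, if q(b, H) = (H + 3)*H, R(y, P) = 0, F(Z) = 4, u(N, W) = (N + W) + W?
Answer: 1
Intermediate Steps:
u(N, W) = N + 2*W
q(b, H) = H*(3 + H) (q(b, H) = (3 + H)*H = H*(3 + H))
(1 + 2*(q(6, R(u(5, 0), F(-5))) + 0))**2 = (1 + 2*(0*(3 + 0) + 0))**2 = (1 + 2*(0*3 + 0))**2 = (1 + 2*(0 + 0))**2 = (1 + 2*0)**2 = (1 + 0)**2 = 1**2 = 1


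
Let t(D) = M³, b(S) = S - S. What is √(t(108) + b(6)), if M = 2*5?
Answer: 10*√10 ≈ 31.623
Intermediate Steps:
b(S) = 0
M = 10
t(D) = 1000 (t(D) = 10³ = 1000)
√(t(108) + b(6)) = √(1000 + 0) = √1000 = 10*√10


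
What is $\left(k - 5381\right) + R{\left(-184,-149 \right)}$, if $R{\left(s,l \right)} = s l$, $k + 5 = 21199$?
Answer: $43229$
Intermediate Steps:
$k = 21194$ ($k = -5 + 21199 = 21194$)
$R{\left(s,l \right)} = l s$
$\left(k - 5381\right) + R{\left(-184,-149 \right)} = \left(21194 - 5381\right) - -27416 = 15813 + 27416 = 43229$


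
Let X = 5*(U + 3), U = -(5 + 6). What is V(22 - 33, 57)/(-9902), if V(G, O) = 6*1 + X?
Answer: 17/4951 ≈ 0.0034336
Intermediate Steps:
U = -11 (U = -1*11 = -11)
X = -40 (X = 5*(-11 + 3) = 5*(-8) = -40)
V(G, O) = -34 (V(G, O) = 6*1 - 40 = 6 - 40 = -34)
V(22 - 33, 57)/(-9902) = -34/(-9902) = -34*(-1/9902) = 17/4951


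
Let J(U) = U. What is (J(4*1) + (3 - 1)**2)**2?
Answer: 64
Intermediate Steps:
(J(4*1) + (3 - 1)**2)**2 = (4*1 + (3 - 1)**2)**2 = (4 + 2**2)**2 = (4 + 4)**2 = 8**2 = 64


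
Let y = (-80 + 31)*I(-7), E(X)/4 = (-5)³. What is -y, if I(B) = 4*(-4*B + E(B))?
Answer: -92512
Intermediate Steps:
E(X) = -500 (E(X) = 4*(-5)³ = 4*(-125) = -500)
I(B) = -2000 - 16*B (I(B) = 4*(-4*B - 500) = 4*(-500 - 4*B) = -2000 - 16*B)
y = 92512 (y = (-80 + 31)*(-2000 - 16*(-7)) = -49*(-2000 + 112) = -49*(-1888) = 92512)
-y = -1*92512 = -92512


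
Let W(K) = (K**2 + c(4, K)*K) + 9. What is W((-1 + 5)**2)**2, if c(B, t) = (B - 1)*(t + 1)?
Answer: 1168561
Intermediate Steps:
c(B, t) = (1 + t)*(-1 + B) (c(B, t) = (-1 + B)*(1 + t) = (1 + t)*(-1 + B))
W(K) = 9 + K**2 + K*(3 + 3*K) (W(K) = (K**2 + (-1 + 4 - K + 4*K)*K) + 9 = (K**2 + (3 + 3*K)*K) + 9 = (K**2 + K*(3 + 3*K)) + 9 = 9 + K**2 + K*(3 + 3*K))
W((-1 + 5)**2)**2 = (9 + 3*(-1 + 5)**2 + 4*((-1 + 5)**2)**2)**2 = (9 + 3*4**2 + 4*(4**2)**2)**2 = (9 + 3*16 + 4*16**2)**2 = (9 + 48 + 4*256)**2 = (9 + 48 + 1024)**2 = 1081**2 = 1168561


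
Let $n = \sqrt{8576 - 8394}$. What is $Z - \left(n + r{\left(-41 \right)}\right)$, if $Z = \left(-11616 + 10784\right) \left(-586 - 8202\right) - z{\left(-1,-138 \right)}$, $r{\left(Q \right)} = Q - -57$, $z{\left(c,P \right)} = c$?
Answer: $7311601 - \sqrt{182} \approx 7.3116 \cdot 10^{6}$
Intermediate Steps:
$r{\left(Q \right)} = 57 + Q$ ($r{\left(Q \right)} = Q + 57 = 57 + Q$)
$n = \sqrt{182} \approx 13.491$
$Z = 7311617$ ($Z = \left(-11616 + 10784\right) \left(-586 - 8202\right) - -1 = \left(-832\right) \left(-8788\right) + 1 = 7311616 + 1 = 7311617$)
$Z - \left(n + r{\left(-41 \right)}\right) = 7311617 - \left(\sqrt{182} + \left(57 - 41\right)\right) = 7311617 - \left(\sqrt{182} + 16\right) = 7311617 - \left(16 + \sqrt{182}\right) = 7311601 - \sqrt{182}$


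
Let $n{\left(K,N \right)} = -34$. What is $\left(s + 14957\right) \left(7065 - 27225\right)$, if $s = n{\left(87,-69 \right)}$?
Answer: $-300847680$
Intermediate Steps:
$s = -34$
$\left(s + 14957\right) \left(7065 - 27225\right) = \left(-34 + 14957\right) \left(7065 - 27225\right) = 14923 \left(-20160\right) = -300847680$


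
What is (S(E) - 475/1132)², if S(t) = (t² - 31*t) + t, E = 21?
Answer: 45977222929/1281424 ≈ 35880.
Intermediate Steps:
S(t) = t² - 30*t
(S(E) - 475/1132)² = (21*(-30 + 21) - 475/1132)² = (21*(-9) - 475*1/1132)² = (-189 - 475/1132)² = (-214423/1132)² = 45977222929/1281424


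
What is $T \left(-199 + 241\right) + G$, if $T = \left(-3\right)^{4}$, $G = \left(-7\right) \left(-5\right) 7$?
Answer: $3647$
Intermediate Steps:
$G = 245$ ($G = 35 \cdot 7 = 245$)
$T = 81$
$T \left(-199 + 241\right) + G = 81 \left(-199 + 241\right) + 245 = 81 \cdot 42 + 245 = 3402 + 245 = 3647$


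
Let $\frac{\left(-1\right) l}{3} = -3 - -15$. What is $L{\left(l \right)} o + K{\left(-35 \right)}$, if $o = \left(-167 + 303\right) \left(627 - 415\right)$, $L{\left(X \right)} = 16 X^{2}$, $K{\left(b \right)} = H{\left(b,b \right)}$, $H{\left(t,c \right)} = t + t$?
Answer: $597860282$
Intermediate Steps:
$H{\left(t,c \right)} = 2 t$
$K{\left(b \right)} = 2 b$
$l = -36$ ($l = - 3 \left(-3 - -15\right) = - 3 \left(-3 + 15\right) = \left(-3\right) 12 = -36$)
$o = 28832$ ($o = 136 \cdot 212 = 28832$)
$L{\left(l \right)} o + K{\left(-35 \right)} = 16 \left(-36\right)^{2} \cdot 28832 + 2 \left(-35\right) = 16 \cdot 1296 \cdot 28832 - 70 = 20736 \cdot 28832 - 70 = 597860352 - 70 = 597860282$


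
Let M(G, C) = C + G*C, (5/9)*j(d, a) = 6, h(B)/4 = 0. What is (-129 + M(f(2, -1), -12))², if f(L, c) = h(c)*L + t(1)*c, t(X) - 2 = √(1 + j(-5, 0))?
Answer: 76941/5 - 2808*√295/5 ≈ 5742.4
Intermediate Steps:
h(B) = 0 (h(B) = 4*0 = 0)
j(d, a) = 54/5 (j(d, a) = (9/5)*6 = 54/5)
t(X) = 2 + √295/5 (t(X) = 2 + √(1 + 54/5) = 2 + √(59/5) = 2 + √295/5)
f(L, c) = c*(2 + √295/5) (f(L, c) = 0*L + (2 + √295/5)*c = 0 + c*(2 + √295/5) = c*(2 + √295/5))
M(G, C) = C + C*G
(-129 + M(f(2, -1), -12))² = (-129 - 12*(1 + (⅕)*(-1)*(10 + √295)))² = (-129 - 12*(1 + (-2 - √295/5)))² = (-129 - 12*(-1 - √295/5))² = (-129 + (12 + 12*√295/5))² = (-117 + 12*√295/5)²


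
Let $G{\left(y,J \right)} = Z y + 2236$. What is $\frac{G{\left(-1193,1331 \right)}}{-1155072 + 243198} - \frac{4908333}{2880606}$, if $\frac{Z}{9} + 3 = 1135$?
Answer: $\frac{5088246855841}{437791619274} \approx 11.623$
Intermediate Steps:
$Z = 10188$ ($Z = -27 + 9 \cdot 1135 = -27 + 10215 = 10188$)
$G{\left(y,J \right)} = 2236 + 10188 y$ ($G{\left(y,J \right)} = 10188 y + 2236 = 2236 + 10188 y$)
$\frac{G{\left(-1193,1331 \right)}}{-1155072 + 243198} - \frac{4908333}{2880606} = \frac{2236 + 10188 \left(-1193\right)}{-1155072 + 243198} - \frac{4908333}{2880606} = \frac{2236 - 12154284}{-911874} - \frac{1636111}{960202} = \left(-12152048\right) \left(- \frac{1}{911874}\right) - \frac{1636111}{960202} = \frac{6076024}{455937} - \frac{1636111}{960202} = \frac{5088246855841}{437791619274}$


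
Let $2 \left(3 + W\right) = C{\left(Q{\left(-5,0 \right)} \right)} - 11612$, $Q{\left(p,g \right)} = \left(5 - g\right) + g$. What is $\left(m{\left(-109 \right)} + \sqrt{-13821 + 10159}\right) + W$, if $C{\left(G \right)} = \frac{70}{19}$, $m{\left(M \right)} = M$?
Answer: $- \frac{112407}{19} + i \sqrt{3662} \approx -5916.2 + 60.514 i$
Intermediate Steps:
$Q{\left(p,g \right)} = 5$
$C{\left(G \right)} = \frac{70}{19}$ ($C{\left(G \right)} = 70 \cdot \frac{1}{19} = \frac{70}{19}$)
$W = - \frac{110336}{19}$ ($W = -3 + \frac{\frac{70}{19} - 11612}{2} = -3 + \frac{1}{2} \left(- \frac{220558}{19}\right) = -3 - \frac{110279}{19} = - \frac{110336}{19} \approx -5807.2$)
$\left(m{\left(-109 \right)} + \sqrt{-13821 + 10159}\right) + W = \left(-109 + \sqrt{-13821 + 10159}\right) - \frac{110336}{19} = \left(-109 + \sqrt{-3662}\right) - \frac{110336}{19} = \left(-109 + i \sqrt{3662}\right) - \frac{110336}{19} = - \frac{112407}{19} + i \sqrt{3662}$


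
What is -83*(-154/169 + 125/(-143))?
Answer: 275477/1859 ≈ 148.19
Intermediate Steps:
-83*(-154/169 + 125/(-143)) = -83*(-154*1/169 + 125*(-1/143)) = -83*(-154/169 - 125/143) = -83*(-3319/1859) = 275477/1859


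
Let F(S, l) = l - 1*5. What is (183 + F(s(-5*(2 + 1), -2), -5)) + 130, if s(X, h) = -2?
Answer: 303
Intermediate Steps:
F(S, l) = -5 + l (F(S, l) = l - 5 = -5 + l)
(183 + F(s(-5*(2 + 1), -2), -5)) + 130 = (183 + (-5 - 5)) + 130 = (183 - 10) + 130 = 173 + 130 = 303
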